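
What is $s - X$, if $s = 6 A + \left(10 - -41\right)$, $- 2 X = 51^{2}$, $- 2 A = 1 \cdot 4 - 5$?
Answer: $\frac{2709}{2} \approx 1354.5$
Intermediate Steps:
$A = \frac{1}{2}$ ($A = - \frac{1 \cdot 4 - 5}{2} = - \frac{4 - 5}{2} = \left(- \frac{1}{2}\right) \left(-1\right) = \frac{1}{2} \approx 0.5$)
$X = - \frac{2601}{2}$ ($X = - \frac{51^{2}}{2} = \left(- \frac{1}{2}\right) 2601 = - \frac{2601}{2} \approx -1300.5$)
$s = 54$ ($s = 6 \cdot \frac{1}{2} + \left(10 - -41\right) = 3 + \left(10 + 41\right) = 3 + 51 = 54$)
$s - X = 54 - - \frac{2601}{2} = 54 + \frac{2601}{2} = \frac{2709}{2}$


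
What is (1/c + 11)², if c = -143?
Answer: 2471184/20449 ≈ 120.85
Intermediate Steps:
(1/c + 11)² = (1/(-143) + 11)² = (-1/143 + 11)² = (1572/143)² = 2471184/20449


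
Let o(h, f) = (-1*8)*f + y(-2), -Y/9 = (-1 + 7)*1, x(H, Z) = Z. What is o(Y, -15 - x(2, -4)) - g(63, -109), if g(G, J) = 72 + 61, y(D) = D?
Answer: -47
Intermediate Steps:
g(G, J) = 133
Y = -54 (Y = -9*(-1 + 7) = -54 ≈ -54.000)
o(h, f) = -2 - 8*f (o(h, f) = (-1*8)*f - 2 = -8*f - 2 = -2 - 8*f)
o(Y, -15 - x(2, -4)) - g(63, -109) = (-2 - 8*(-15 - 1*(-4))) - 1*133 = (-2 - 8*(-15 + 4)) - 133 = (-2 - 8*(-11)) - 133 = (-2 + 88) - 133 = 86 - 133 = -47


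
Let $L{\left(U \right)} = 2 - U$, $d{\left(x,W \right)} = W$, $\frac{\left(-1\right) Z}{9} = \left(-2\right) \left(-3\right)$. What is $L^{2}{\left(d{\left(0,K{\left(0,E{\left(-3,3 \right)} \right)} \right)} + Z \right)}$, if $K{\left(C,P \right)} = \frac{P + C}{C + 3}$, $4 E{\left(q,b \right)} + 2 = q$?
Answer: $\frac{458329}{144} \approx 3182.8$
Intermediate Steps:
$E{\left(q,b \right)} = - \frac{1}{2} + \frac{q}{4}$
$K{\left(C,P \right)} = \frac{C + P}{3 + C}$
$Z = -54$ ($Z = - 9 \left(\left(-2\right) \left(-3\right)\right) = \left(-9\right) 6 = -54$)
$L^{2}{\left(d{\left(0,K{\left(0,E{\left(-3,3 \right)} \right)} \right)} + Z \right)} = \left(2 - \left(\frac{0 + \left(- \frac{1}{2} + \frac{1}{4} \left(-3\right)\right)}{3 + 0} - 54\right)\right)^{2} = \left(2 - \left(\frac{0 - \frac{5}{4}}{3} - 54\right)\right)^{2} = \left(2 - \left(\frac{1}{3} \left(- \frac{5}{4}\right) - 54\right)\right)^{2} = \left(2 - \left(- \frac{5}{12} - 54\right)\right)^{2} = \left(2 - - \frac{653}{12}\right)^{2} = \left(2 + \frac{653}{12}\right)^{2} = \left(\frac{677}{12}\right)^{2} = \frac{458329}{144}$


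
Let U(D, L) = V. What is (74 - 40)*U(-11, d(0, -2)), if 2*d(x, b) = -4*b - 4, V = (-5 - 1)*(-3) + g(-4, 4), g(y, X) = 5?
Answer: 782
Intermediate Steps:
V = 23 (V = (-5 - 1)*(-3) + 5 = -6*(-3) + 5 = 18 + 5 = 23)
d(x, b) = -2 - 2*b (d(x, b) = (-4*b - 4)/2 = (-4 - 4*b)/2 = -2 - 2*b)
U(D, L) = 23
(74 - 40)*U(-11, d(0, -2)) = (74 - 40)*23 = 34*23 = 782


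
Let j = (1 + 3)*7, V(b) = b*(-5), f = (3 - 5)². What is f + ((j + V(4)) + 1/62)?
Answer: 745/62 ≈ 12.016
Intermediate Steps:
f = 4 (f = (-2)² = 4)
V(b) = -5*b
j = 28 (j = 4*7 = 28)
f + ((j + V(4)) + 1/62) = 4 + ((28 - 5*4) + 1/62) = 4 + ((28 - 20) + 1/62) = 4 + (8 + 1/62) = 4 + 497/62 = 745/62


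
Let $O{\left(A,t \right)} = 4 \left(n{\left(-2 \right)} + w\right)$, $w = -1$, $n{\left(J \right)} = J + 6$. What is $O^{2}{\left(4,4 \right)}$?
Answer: $144$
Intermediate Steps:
$n{\left(J \right)} = 6 + J$
$O{\left(A,t \right)} = 12$ ($O{\left(A,t \right)} = 4 \left(\left(6 - 2\right) - 1\right) = 4 \left(4 - 1\right) = 4 \cdot 3 = 12$)
$O^{2}{\left(4,4 \right)} = 12^{2} = 144$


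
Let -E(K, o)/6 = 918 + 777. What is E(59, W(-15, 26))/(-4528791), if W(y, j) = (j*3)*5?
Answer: 1130/503199 ≈ 0.0022456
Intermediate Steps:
W(y, j) = 15*j (W(y, j) = (3*j)*5 = 15*j)
E(K, o) = -10170 (E(K, o) = -6*(918 + 777) = -6*1695 = -10170)
E(59, W(-15, 26))/(-4528791) = -10170/(-4528791) = -10170*(-1/4528791) = 1130/503199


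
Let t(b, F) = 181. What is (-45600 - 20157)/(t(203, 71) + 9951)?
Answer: -65757/10132 ≈ -6.4900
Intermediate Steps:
(-45600 - 20157)/(t(203, 71) + 9951) = (-45600 - 20157)/(181 + 9951) = -65757/10132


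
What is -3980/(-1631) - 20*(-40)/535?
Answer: 686820/174517 ≈ 3.9355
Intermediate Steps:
-3980/(-1631) - 20*(-40)/535 = -3980*(-1/1631) + 800*(1/535) = 3980/1631 + 160/107 = 686820/174517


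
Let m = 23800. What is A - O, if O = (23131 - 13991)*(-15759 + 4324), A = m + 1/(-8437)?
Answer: 882001448899/8437 ≈ 1.0454e+8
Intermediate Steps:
A = 200800599/8437 (A = 23800 + 1/(-8437) = 23800 - 1/8437 = 200800599/8437 ≈ 23800.)
O = -104515900 (O = 9140*(-11435) = -104515900)
A - O = 200800599/8437 - 1*(-104515900) = 200800599/8437 + 104515900 = 882001448899/8437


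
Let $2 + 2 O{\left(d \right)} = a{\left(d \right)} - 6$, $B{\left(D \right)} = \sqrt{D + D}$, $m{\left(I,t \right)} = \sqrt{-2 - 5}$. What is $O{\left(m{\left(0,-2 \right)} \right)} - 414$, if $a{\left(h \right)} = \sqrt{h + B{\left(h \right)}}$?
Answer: $-418 + \frac{\sqrt{i \sqrt{7} + \sqrt{2} \sqrt[4]{7} \sqrt{i}}}{2} \approx -417.12 + 0.60672 i$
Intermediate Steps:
$m{\left(I,t \right)} = i \sqrt{7}$ ($m{\left(I,t \right)} = \sqrt{-7} = i \sqrt{7}$)
$B{\left(D \right)} = \sqrt{2} \sqrt{D}$ ($B{\left(D \right)} = \sqrt{2 D} = \sqrt{2} \sqrt{D}$)
$a{\left(h \right)} = \sqrt{h + \sqrt{2} \sqrt{h}}$
$O{\left(d \right)} = -4 + \frac{\sqrt{d + \sqrt{2} \sqrt{d}}}{2}$ ($O{\left(d \right)} = -1 + \frac{\sqrt{d + \sqrt{2} \sqrt{d}} - 6}{2} = -1 + \frac{-6 + \sqrt{d + \sqrt{2} \sqrt{d}}}{2} = -1 + \left(-3 + \frac{\sqrt{d + \sqrt{2} \sqrt{d}}}{2}\right) = -4 + \frac{\sqrt{d + \sqrt{2} \sqrt{d}}}{2}$)
$O{\left(m{\left(0,-2 \right)} \right)} - 414 = \left(-4 + \frac{\sqrt{i \sqrt{7} + \sqrt{2} \sqrt{i \sqrt{7}}}}{2}\right) - 414 = \left(-4 + \frac{\sqrt{i \sqrt{7} + \sqrt{2} \sqrt[4]{7} \sqrt{i}}}{2}\right) - 414 = -418 + \frac{\sqrt{i \sqrt{7} + \sqrt{2} \sqrt[4]{7} \sqrt{i}}}{2}$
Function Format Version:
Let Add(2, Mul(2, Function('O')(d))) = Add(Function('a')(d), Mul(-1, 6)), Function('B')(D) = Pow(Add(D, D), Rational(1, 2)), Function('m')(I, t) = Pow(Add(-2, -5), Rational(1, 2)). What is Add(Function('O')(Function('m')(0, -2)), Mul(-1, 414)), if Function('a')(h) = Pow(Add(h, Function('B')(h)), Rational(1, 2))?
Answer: Add(-418, Mul(Rational(1, 2), Pow(Add(Mul(I, Pow(7, Rational(1, 2))), Mul(Pow(2, Rational(1, 2)), Pow(7, Rational(1, 4)), Pow(I, Rational(1, 2)))), Rational(1, 2)))) ≈ Add(-417.12, Mul(0.60672, I))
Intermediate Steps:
Function('m')(I, t) = Mul(I, Pow(7, Rational(1, 2))) (Function('m')(I, t) = Pow(-7, Rational(1, 2)) = Mul(I, Pow(7, Rational(1, 2))))
Function('B')(D) = Mul(Pow(2, Rational(1, 2)), Pow(D, Rational(1, 2))) (Function('B')(D) = Pow(Mul(2, D), Rational(1, 2)) = Mul(Pow(2, Rational(1, 2)), Pow(D, Rational(1, 2))))
Function('a')(h) = Pow(Add(h, Mul(Pow(2, Rational(1, 2)), Pow(h, Rational(1, 2)))), Rational(1, 2))
Function('O')(d) = Add(-4, Mul(Rational(1, 2), Pow(Add(d, Mul(Pow(2, Rational(1, 2)), Pow(d, Rational(1, 2)))), Rational(1, 2)))) (Function('O')(d) = Add(-1, Mul(Rational(1, 2), Add(Pow(Add(d, Mul(Pow(2, Rational(1, 2)), Pow(d, Rational(1, 2)))), Rational(1, 2)), Mul(-1, 6)))) = Add(-1, Mul(Rational(1, 2), Add(Pow(Add(d, Mul(Pow(2, Rational(1, 2)), Pow(d, Rational(1, 2)))), Rational(1, 2)), -6))) = Add(-1, Mul(Rational(1, 2), Add(-6, Pow(Add(d, Mul(Pow(2, Rational(1, 2)), Pow(d, Rational(1, 2)))), Rational(1, 2))))) = Add(-1, Add(-3, Mul(Rational(1, 2), Pow(Add(d, Mul(Pow(2, Rational(1, 2)), Pow(d, Rational(1, 2)))), Rational(1, 2))))) = Add(-4, Mul(Rational(1, 2), Pow(Add(d, Mul(Pow(2, Rational(1, 2)), Pow(d, Rational(1, 2)))), Rational(1, 2)))))
Add(Function('O')(Function('m')(0, -2)), Mul(-1, 414)) = Add(Add(-4, Mul(Rational(1, 2), Pow(Add(Mul(I, Pow(7, Rational(1, 2))), Mul(Pow(2, Rational(1, 2)), Pow(Mul(I, Pow(7, Rational(1, 2))), Rational(1, 2)))), Rational(1, 2)))), Mul(-1, 414)) = Add(Add(-4, Mul(Rational(1, 2), Pow(Add(Mul(I, Pow(7, Rational(1, 2))), Mul(Pow(2, Rational(1, 2)), Mul(Pow(7, Rational(1, 4)), Pow(I, Rational(1, 2))))), Rational(1, 2)))), -414) = Add(Add(-4, Mul(Rational(1, 2), Pow(Add(Mul(I, Pow(7, Rational(1, 2))), Mul(Pow(2, Rational(1, 2)), Pow(7, Rational(1, 4)), Pow(I, Rational(1, 2)))), Rational(1, 2)))), -414) = Add(-418, Mul(Rational(1, 2), Pow(Add(Mul(I, Pow(7, Rational(1, 2))), Mul(Pow(2, Rational(1, 2)), Pow(7, Rational(1, 4)), Pow(I, Rational(1, 2)))), Rational(1, 2))))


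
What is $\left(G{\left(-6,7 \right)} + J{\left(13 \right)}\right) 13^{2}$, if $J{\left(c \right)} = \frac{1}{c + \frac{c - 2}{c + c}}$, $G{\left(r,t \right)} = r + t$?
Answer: $\frac{63375}{349} \approx 181.59$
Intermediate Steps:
$J{\left(c \right)} = \frac{1}{c + \frac{-2 + c}{2 c}}$
$\left(G{\left(-6,7 \right)} + J{\left(13 \right)}\right) 13^{2} = \left(\left(-6 + 7\right) + 2 \cdot 13 \frac{1}{-2 + 13 + 2 \cdot 13^{2}}\right) 13^{2} = \left(1 + 2 \cdot 13 \frac{1}{-2 + 13 + 2 \cdot 169}\right) 169 = \left(1 + 2 \cdot 13 \frac{1}{-2 + 13 + 338}\right) 169 = \left(1 + 2 \cdot 13 \cdot \frac{1}{349}\right) 169 = \left(1 + \frac{26}{349}\right) 169 = \frac{375}{349} \cdot 169 = \frac{63375}{349}$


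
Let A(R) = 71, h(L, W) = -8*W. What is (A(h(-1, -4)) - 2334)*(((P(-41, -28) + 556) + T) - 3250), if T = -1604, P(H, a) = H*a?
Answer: 7128450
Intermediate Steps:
(A(h(-1, -4)) - 2334)*(((P(-41, -28) + 556) + T) - 3250) = (71 - 2334)*(((-41*(-28) + 556) - 1604) - 3250) = -2263*(((1148 + 556) - 1604) - 3250) = -2263*((1704 - 1604) - 3250) = -2263*(100 - 3250) = -2263*(-3150) = 7128450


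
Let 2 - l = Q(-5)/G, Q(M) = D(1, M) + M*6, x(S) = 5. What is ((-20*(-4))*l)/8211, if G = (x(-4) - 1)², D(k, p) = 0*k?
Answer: 310/8211 ≈ 0.037754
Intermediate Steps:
D(k, p) = 0
Q(M) = 6*M (Q(M) = 0 + M*6 = 0 + 6*M = 6*M)
G = 16 (G = (5 - 1)² = 4² = 16)
l = 31/8 (l = 2 - 6*(-5)/16 = 2 - (-30)/16 = 2 - 1*(-15/8) = 2 + 15/8 = 31/8 ≈ 3.8750)
((-20*(-4))*l)/8211 = (-20*(-4)*(31/8))/8211 = (80*(31/8))*(1/8211) = 310*(1/8211) = 310/8211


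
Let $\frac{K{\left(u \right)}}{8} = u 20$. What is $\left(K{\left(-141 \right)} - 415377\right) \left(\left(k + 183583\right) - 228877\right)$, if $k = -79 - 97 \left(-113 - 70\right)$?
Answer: $12096695814$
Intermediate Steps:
$K{\left(u \right)} = 160 u$ ($K{\left(u \right)} = 8 u 20 = 8 \cdot 20 u = 160 u$)
$k = 17672$ ($k = -79 - 97 \left(-113 - 70\right) = -79 - -17751 = -79 + 17751 = 17672$)
$\left(K{\left(-141 \right)} - 415377\right) \left(\left(k + 183583\right) - 228877\right) = \left(160 \left(-141\right) - 415377\right) \left(\left(17672 + 183583\right) - 228877\right) = \left(-22560 - 415377\right) \left(201255 - 228877\right) = \left(-437937\right) \left(-27622\right) = 12096695814$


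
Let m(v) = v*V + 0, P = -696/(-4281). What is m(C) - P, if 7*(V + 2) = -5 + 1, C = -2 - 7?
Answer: 229550/9989 ≈ 22.980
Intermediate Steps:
C = -9
P = 232/1427 (P = -696*(-1/4281) = 232/1427 ≈ 0.16258)
V = -18/7 (V = -2 + (-5 + 1)/7 = -2 + (⅐)*(-4) = -2 - 4/7 = -18/7 ≈ -2.5714)
m(v) = -18*v/7 (m(v) = v*(-18/7) + 0 = -18*v/7 + 0 = -18*v/7)
m(C) - P = -18/7*(-9) - 1*232/1427 = 162/7 - 232/1427 = 229550/9989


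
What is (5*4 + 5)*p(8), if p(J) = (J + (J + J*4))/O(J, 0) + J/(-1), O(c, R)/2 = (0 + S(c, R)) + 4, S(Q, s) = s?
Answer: -50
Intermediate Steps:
O(c, R) = 8 + 2*R (O(c, R) = 2*((0 + R) + 4) = 2*(R + 4) = 2*(4 + R) = 8 + 2*R)
p(J) = -J/4 (p(J) = (J + (J + J*4))/(8 + 2*0) + J/(-1) = (J + (J + 4*J))/(8 + 0) + J*(-1) = (J + 5*J)/8 - J = (6*J)*(⅛) - J = 3*J/4 - J = -J/4)
(5*4 + 5)*p(8) = (5*4 + 5)*(-¼*8) = (20 + 5)*(-2) = 25*(-2) = -50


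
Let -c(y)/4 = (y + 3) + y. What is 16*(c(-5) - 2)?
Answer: 416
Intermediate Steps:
c(y) = -12 - 8*y (c(y) = -4*((y + 3) + y) = -4*((3 + y) + y) = -4*(3 + 2*y) = -12 - 8*y)
16*(c(-5) - 2) = 16*((-12 - 8*(-5)) - 2) = 16*((-12 + 40) - 2) = 16*(28 - 2) = 16*26 = 416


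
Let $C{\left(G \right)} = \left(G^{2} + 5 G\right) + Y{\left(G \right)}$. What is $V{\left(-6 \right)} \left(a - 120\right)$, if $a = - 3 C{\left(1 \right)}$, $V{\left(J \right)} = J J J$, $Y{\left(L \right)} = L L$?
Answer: $30456$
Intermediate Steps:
$Y{\left(L \right)} = L^{2}$
$V{\left(J \right)} = J^{3}$ ($V{\left(J \right)} = J^{2} J = J^{3}$)
$C{\left(G \right)} = 2 G^{2} + 5 G$ ($C{\left(G \right)} = \left(G^{2} + 5 G\right) + G^{2} = 2 G^{2} + 5 G$)
$a = -21$ ($a = - 3 \cdot 1 \left(5 + 2 \cdot 1\right) = - 3 \cdot 1 \left(5 + 2\right) = - 3 \cdot 1 \cdot 7 = \left(-3\right) 7 = -21$)
$V{\left(-6 \right)} \left(a - 120\right) = \left(-6\right)^{3} \left(-21 - 120\right) = \left(-216\right) \left(-141\right) = 30456$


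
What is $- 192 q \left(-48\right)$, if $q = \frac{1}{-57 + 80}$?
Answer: $\frac{9216}{23} \approx 400.7$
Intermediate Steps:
$q = \frac{1}{23} \approx 0.043478$
$- 192 q \left(-48\right) = \left(-192\right) \frac{1}{23} \left(-48\right) = \left(- \frac{192}{23}\right) \left(-48\right) = \frac{9216}{23}$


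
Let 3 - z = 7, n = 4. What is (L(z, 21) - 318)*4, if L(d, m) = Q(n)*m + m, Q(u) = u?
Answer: -852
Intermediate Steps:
z = -4 (z = 3 - 1*7 = 3 - 7 = -4)
L(d, m) = 5*m (L(d, m) = 4*m + m = 5*m)
(L(z, 21) - 318)*4 = (5*21 - 318)*4 = (105 - 318)*4 = -213*4 = -852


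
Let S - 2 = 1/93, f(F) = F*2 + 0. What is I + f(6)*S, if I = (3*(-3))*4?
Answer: -368/31 ≈ -11.871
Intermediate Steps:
f(F) = 2*F (f(F) = 2*F + 0 = 2*F)
I = -36 (I = -9*4 = -36)
S = 187/93 (S = 2 + 1/93 = 187/93 ≈ 2.0108)
I + f(6)*S = -36 + (2*6)*(187/93) = -36 + 12*(187/93) = -36 + 748/31 = -368/31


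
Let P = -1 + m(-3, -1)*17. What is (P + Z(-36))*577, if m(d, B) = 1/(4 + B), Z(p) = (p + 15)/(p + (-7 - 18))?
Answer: 529109/183 ≈ 2891.3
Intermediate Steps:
Z(p) = (15 + p)/(-25 + p) (Z(p) = (15 + p)/(p - 25) = (15 + p)/(-25 + p))
P = 14/3 (P = -1 + 17/(4 - 1) = -1 + 17/3 = 14/3 ≈ 4.6667)
(P + Z(-36))*577 = (14/3 + (15 - 36)/(-25 - 36))*577 = (14/3 - 21/(-61))*577 = (14/3 - 1/61*(-21))*577 = (14/3 + 21/61)*577 = (917/183)*577 = 529109/183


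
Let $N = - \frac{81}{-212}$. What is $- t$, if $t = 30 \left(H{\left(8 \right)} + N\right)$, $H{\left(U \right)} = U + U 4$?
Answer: $- \frac{128415}{106} \approx -1211.5$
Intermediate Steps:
$N = \frac{81}{212}$ ($N = \left(-81\right) \left(- \frac{1}{212}\right) = \frac{81}{212} \approx 0.38208$)
$H{\left(U \right)} = 5 U$ ($H{\left(U \right)} = U + 4 U = 5 U$)
$t = \frac{128415}{106}$ ($t = 30 \left(5 \cdot 8 + \frac{81}{212}\right) = 30 \left(40 + \frac{81}{212}\right) = 30 \cdot \frac{8561}{212} = \frac{128415}{106} \approx 1211.5$)
$- t = \left(-1\right) \frac{128415}{106} = - \frac{128415}{106}$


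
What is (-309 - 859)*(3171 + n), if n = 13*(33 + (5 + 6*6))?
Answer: -4827344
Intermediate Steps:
n = 962 (n = 13*(33 + (5 + 36)) = 13*(33 + 41) = 13*74 = 962)
(-309 - 859)*(3171 + n) = (-309 - 859)*(3171 + 962) = -1168*4133 = -4827344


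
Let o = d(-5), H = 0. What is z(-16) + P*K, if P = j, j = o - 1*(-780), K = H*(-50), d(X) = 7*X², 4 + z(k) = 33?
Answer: 29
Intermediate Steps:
z(k) = 29 (z(k) = -4 + 33 = 29)
K = 0 (K = 0*(-50) = 0)
o = 175 (o = 7*(-5)² = 7*25 = 175)
j = 955 (j = 175 - 1*(-780) = 175 + 780 = 955)
P = 955
z(-16) + P*K = 29 + 955*0 = 29 + 0 = 29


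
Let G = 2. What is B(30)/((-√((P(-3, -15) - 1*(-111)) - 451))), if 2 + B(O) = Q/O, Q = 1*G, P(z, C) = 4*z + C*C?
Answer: -29*I*√127/1905 ≈ -0.17156*I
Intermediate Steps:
P(z, C) = C² + 4*z (P(z, C) = 4*z + C² = C² + 4*z)
Q = 2 (Q = 1*2 = 2)
B(O) = -2 + 2/O
B(30)/((-√((P(-3, -15) - 1*(-111)) - 451))) = (-2 + 2/30)/((-√((((-15)² + 4*(-3)) - 1*(-111)) - 451))) = (-2 + 2*(1/30))/((-√(((225 - 12) + 111) - 451))) = (-2 + 1/15)/((-√((213 + 111) - 451))) = -29*(-1/√(324 - 451))/15 = -29*I*√127/127/15 = -29*I*√127/1905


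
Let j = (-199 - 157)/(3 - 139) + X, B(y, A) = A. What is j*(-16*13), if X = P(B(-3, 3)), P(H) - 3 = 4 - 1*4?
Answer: -19864/17 ≈ -1168.5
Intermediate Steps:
P(H) = 3 (P(H) = 3 + (4 - 1*4) = 3 + (4 - 4) = 3 + 0 = 3)
X = 3
j = 191/34 (j = (-199 - 157)/(3 - 139) + 3 = -356/(-136) + 3 = -356*(-1/136) + 3 = 89/34 + 3 = 191/34 ≈ 5.6176)
j*(-16*13) = 191*(-16*13)/34 = (191/34)*(-208) = -19864/17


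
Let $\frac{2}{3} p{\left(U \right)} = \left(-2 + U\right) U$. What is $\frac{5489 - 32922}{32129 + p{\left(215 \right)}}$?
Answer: $- \frac{54866}{201643} \approx -0.27209$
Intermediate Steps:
$p{\left(U \right)} = \frac{3 U \left(-2 + U\right)}{2}$ ($p{\left(U \right)} = \frac{3 \left(-2 + U\right) U}{2} = \frac{3 U \left(-2 + U\right)}{2}$)
$\frac{5489 - 32922}{32129 + p{\left(215 \right)}} = \frac{5489 - 32922}{32129 + \frac{3}{2} \cdot 215 \left(-2 + 215\right)} = - \frac{27433}{32129 + \frac{3}{2} \cdot 215 \cdot 213} = - \frac{27433}{32129 + \frac{137385}{2}} = - \frac{27433}{\frac{201643}{2}} = \left(-27433\right) \frac{2}{201643} = - \frac{54866}{201643}$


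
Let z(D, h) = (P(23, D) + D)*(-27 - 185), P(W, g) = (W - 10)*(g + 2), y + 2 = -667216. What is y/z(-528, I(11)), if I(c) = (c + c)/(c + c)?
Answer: -333609/780796 ≈ -0.42727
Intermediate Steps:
y = -667218 (y = -2 - 667216 = -667218)
P(W, g) = (-10 + W)*(2 + g)
I(c) = 1 (I(c) = (2*c)/((2*c)) = (2*c)*(1/(2*c)) = 1)
z(D, h) = -5512 - 2968*D (z(D, h) = ((-20 - 10*D + 2*23 + 23*D) + D)*(-27 - 185) = ((-20 - 10*D + 46 + 23*D) + D)*(-212) = ((26 + 13*D) + D)*(-212) = (26 + 14*D)*(-212) = -5512 - 2968*D)
y/z(-528, I(11)) = -667218/(-5512 - 2968*(-528)) = -667218/(-5512 + 1567104) = -667218/1561592 = -667218*1/1561592 = -333609/780796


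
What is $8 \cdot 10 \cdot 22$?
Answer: $1760$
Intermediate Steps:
$8 \cdot 10 \cdot 22 = 80 \cdot 22 = 1760$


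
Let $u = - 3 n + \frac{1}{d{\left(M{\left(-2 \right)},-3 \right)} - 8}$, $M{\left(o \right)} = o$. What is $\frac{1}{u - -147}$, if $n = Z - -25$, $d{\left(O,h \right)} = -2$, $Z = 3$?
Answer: $\frac{10}{629} \approx 0.015898$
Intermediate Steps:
$n = 28$ ($n = 3 - -25 = 3 + 25 = 28$)
$u = - \frac{841}{10}$ ($u = \left(-3\right) 28 + \frac{1}{-2 - 8} = -84 + \frac{1}{-10} = -84 - \frac{1}{10} = - \frac{841}{10} \approx -84.1$)
$\frac{1}{u - -147} = \frac{1}{- \frac{841}{10} - -147} = \frac{1}{- \frac{841}{10} + 147} = \frac{1}{\frac{629}{10}} = \frac{10}{629}$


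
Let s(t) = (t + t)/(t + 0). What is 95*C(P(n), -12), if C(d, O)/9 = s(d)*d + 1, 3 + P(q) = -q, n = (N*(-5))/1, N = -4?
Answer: -38475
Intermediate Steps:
s(t) = 2 (s(t) = (2*t)/t = 2)
n = 20 (n = -4*(-5)/1 = 20*1 = 20)
P(q) = -3 - q
C(d, O) = 9 + 18*d (C(d, O) = 9*(2*d + 1) = 9*(1 + 2*d) = 9 + 18*d)
95*C(P(n), -12) = 95*(9 + 18*(-3 - 1*20)) = 95*(9 + 18*(-3 - 20)) = 95*(9 + 18*(-23)) = 95*(9 - 414) = 95*(-405) = -38475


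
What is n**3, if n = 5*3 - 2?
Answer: 2197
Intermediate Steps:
n = 13 (n = 15 - 2 = 13)
n**3 = 13**3 = 2197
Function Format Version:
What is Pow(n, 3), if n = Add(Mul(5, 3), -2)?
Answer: 2197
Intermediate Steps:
n = 13 (n = Add(15, -2) = 13)
Pow(n, 3) = Pow(13, 3) = 2197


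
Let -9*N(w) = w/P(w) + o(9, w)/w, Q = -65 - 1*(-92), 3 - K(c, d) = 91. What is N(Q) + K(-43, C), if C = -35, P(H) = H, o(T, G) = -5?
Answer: -21406/243 ≈ -88.091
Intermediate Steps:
K(c, d) = -88 (K(c, d) = 3 - 1*91 = 3 - 91 = -88)
Q = 27 (Q = -65 + 92 = 27)
N(w) = -⅑ + 5/(9*w) (N(w) = -(w/w - 5/w)/9 = -(1 - 5/w)/9 = -⅑ + 5/(9*w))
N(Q) + K(-43, C) = (⅑)*(5 - 1*27)/27 - 88 = (⅑)*(1/27)*(5 - 27) - 88 = (⅑)*(1/27)*(-22) - 88 = -22/243 - 88 = -21406/243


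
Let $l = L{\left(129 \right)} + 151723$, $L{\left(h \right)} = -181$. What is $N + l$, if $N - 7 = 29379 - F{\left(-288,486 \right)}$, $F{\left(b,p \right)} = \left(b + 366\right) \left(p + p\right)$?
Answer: $105112$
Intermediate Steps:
$F{\left(b,p \right)} = 2 p \left(366 + b\right)$ ($F{\left(b,p \right)} = \left(366 + b\right) 2 p = 2 p \left(366 + b\right)$)
$N = -46430$ ($N = 7 + \left(29379 - 2 \cdot 486 \left(366 - 288\right)\right) = 7 + \left(29379 - 2 \cdot 486 \cdot 78\right) = 7 + \left(29379 - 75816\right) = 7 - 46437 = -46430$)
$l = 151542$ ($l = -181 + 151723 = 151542$)
$N + l = -46430 + 151542 = 105112$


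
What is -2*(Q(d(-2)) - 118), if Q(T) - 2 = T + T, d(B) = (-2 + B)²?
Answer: 168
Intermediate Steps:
Q(T) = 2 + 2*T (Q(T) = 2 + (T + T) = 2 + 2*T)
-2*(Q(d(-2)) - 118) = -2*((2 + 2*(-2 - 2)²) - 118) = -2*((2 + 2*(-4)²) - 118) = -2*((2 + 2*16) - 118) = -2*((2 + 32) - 118) = -2*(34 - 118) = -2*(-84) = 168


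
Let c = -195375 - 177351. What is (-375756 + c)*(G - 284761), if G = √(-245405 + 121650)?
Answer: 213138482802 - 748482*I*√123755 ≈ 2.1314e+11 - 2.6331e+8*I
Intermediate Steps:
c = -372726
G = I*√123755 (G = √(-123755) = I*√123755 ≈ 351.79*I)
(-375756 + c)*(G - 284761) = (-375756 - 372726)*(I*√123755 - 284761) = -748482*(-284761 + I*√123755) = 213138482802 - 748482*I*√123755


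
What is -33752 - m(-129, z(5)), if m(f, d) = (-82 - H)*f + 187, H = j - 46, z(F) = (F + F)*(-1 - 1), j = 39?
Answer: -43614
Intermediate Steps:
z(F) = -4*F (z(F) = (2*F)*(-2) = -4*F)
H = -7 (H = 39 - 46 = -7)
m(f, d) = 187 - 75*f (m(f, d) = (-82 - 1*(-7))*f + 187 = (-82 + 7)*f + 187 = -75*f + 187 = 187 - 75*f)
-33752 - m(-129, z(5)) = -33752 - (187 - 75*(-129)) = -33752 - (187 + 9675) = -33752 - 1*9862 = -33752 - 9862 = -43614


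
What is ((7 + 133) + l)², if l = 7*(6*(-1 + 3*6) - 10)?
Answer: 614656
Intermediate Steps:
l = 644 (l = 7*(6*(-1 + 18) - 10) = 7*(6*17 - 10) = 7*(102 - 10) = 7*92 = 644)
((7 + 133) + l)² = ((7 + 133) + 644)² = (140 + 644)² = 784² = 614656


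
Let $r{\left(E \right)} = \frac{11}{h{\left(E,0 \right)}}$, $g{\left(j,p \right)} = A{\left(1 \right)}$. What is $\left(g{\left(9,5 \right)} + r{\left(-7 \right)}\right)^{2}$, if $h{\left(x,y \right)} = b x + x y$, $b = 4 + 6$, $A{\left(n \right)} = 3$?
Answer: $\frac{39601}{4900} \approx 8.0818$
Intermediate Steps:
$b = 10$
$g{\left(j,p \right)} = 3$
$h{\left(x,y \right)} = 10 x + x y$
$r{\left(E \right)} = \frac{11}{10 E}$ ($r{\left(E \right)} = \frac{11}{E \left(10 + 0\right)} = \frac{11}{E 10} = \frac{11}{10 E}$)
$\left(g{\left(9,5 \right)} + r{\left(-7 \right)}\right)^{2} = \left(3 + \frac{11}{10 \left(-7\right)}\right)^{2} = \left(3 + \frac{11}{10} \left(- \frac{1}{7}\right)\right)^{2} = \left(3 - \frac{11}{70}\right)^{2} = \left(\frac{199}{70}\right)^{2} = \frac{39601}{4900}$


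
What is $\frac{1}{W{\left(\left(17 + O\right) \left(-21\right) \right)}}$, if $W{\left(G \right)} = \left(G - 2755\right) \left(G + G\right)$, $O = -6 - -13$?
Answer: $\frac{1}{3285072} \approx 3.0441 \cdot 10^{-7}$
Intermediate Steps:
$O = 7$ ($O = -6 + 13 = 7$)
$W{\left(G \right)} = 2 G \left(-2755 + G\right)$ ($W{\left(G \right)} = \left(-2755 + G\right) 2 G = 2 G \left(-2755 + G\right)$)
$\frac{1}{W{\left(\left(17 + O\right) \left(-21\right) \right)}} = \frac{1}{2 \left(17 + 7\right) \left(-21\right) \left(-2755 + \left(17 + 7\right) \left(-21\right)\right)} = \frac{1}{2 \cdot 24 \left(-21\right) \left(-2755 + 24 \left(-21\right)\right)} = \frac{1}{2 \left(-504\right) \left(-2755 - 504\right)} = \frac{1}{2 \left(-504\right) \left(-3259\right)} = \frac{1}{3285072}$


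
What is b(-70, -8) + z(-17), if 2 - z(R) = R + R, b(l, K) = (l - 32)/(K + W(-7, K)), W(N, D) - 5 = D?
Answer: 498/11 ≈ 45.273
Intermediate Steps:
W(N, D) = 5 + D
b(l, K) = (-32 + l)/(5 + 2*K) (b(l, K) = (l - 32)/(K + (5 + K)) = (-32 + l)/(5 + 2*K))
z(R) = 2 - 2*R (z(R) = 2 - (R + R) = 2 - 2*R)
b(-70, -8) + z(-17) = (-32 - 70)/(5 + 2*(-8)) + (2 - 2*(-17)) = -102/(5 - 16) + (2 + 34) = -102/(-11) + 36 = -1/11*(-102) + 36 = 102/11 + 36 = 498/11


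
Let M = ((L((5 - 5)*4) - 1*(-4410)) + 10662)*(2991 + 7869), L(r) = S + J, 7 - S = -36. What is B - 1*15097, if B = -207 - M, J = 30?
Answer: -164490004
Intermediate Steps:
S = 43 (S = 7 - 1*(-36) = 7 + 36 = 43)
L(r) = 73 (L(r) = 43 + 30 = 73)
M = 164474700 (M = ((73 - 1*(-4410)) + 10662)*(2991 + 7869) = ((73 + 4410) + 10662)*10860 = (4483 + 10662)*10860 = 15145*10860 = 164474700)
B = -164474907 (B = -207 - 1*164474700 = -207 - 164474700 = -164474907)
B - 1*15097 = -164474907 - 1*15097 = -164474907 - 15097 = -164490004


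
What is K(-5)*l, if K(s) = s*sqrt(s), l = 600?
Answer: -3000*I*sqrt(5) ≈ -6708.2*I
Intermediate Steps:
K(s) = s**(3/2)
K(-5)*l = (-5)**(3/2)*600 = -5*I*sqrt(5)*600 = -3000*I*sqrt(5)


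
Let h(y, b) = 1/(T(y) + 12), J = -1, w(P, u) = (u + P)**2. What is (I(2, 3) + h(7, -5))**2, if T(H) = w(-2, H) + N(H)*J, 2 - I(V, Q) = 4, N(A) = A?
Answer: 3481/900 ≈ 3.8678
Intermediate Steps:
w(P, u) = (P + u)**2
I(V, Q) = -2 (I(V, Q) = 2 - 1*4 = 2 - 4 = -2)
T(H) = (-2 + H)**2 - H (T(H) = (-2 + H)**2 + H*(-1) = (-2 + H)**2 - H)
h(y, b) = 1/(12 + (-2 + y)**2 - y) (h(y, b) = 1/(((-2 + y)**2 - y) + 12) = 1/(12 + (-2 + y)**2 - y))
(I(2, 3) + h(7, -5))**2 = (-2 + 1/(12 + (-2 + 7)**2 - 1*7))**2 = (-2 + 1/(12 + 5**2 - 7))**2 = (-2 + 1/(12 + 25 - 7))**2 = (-2 + 1/30)**2 = (-59/30)**2 = 3481/900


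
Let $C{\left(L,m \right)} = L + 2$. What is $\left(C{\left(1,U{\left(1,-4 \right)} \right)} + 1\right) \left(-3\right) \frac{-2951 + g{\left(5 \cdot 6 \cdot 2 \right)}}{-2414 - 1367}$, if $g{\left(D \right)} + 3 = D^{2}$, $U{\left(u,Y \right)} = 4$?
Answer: $\frac{408}{199} \approx 2.0503$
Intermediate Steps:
$C{\left(L,m \right)} = 2 + L$
$g{\left(D \right)} = -3 + D^{2}$
$\left(C{\left(1,U{\left(1,-4 \right)} \right)} + 1\right) \left(-3\right) \frac{-2951 + g{\left(5 \cdot 6 \cdot 2 \right)}}{-2414 - 1367} = \left(\left(2 + 1\right) + 1\right) \left(-3\right) \frac{-2951 - \left(3 - \left(5 \cdot 6 \cdot 2\right)^{2}\right)}{-2414 - 1367} = \left(3 + 1\right) \left(-3\right) \frac{-2951 - \left(3 - \left(30 \cdot 2\right)^{2}\right)}{-3781} = 4 \left(-3\right) \left(-2951 - \left(3 - 60^{2}\right)\right) \left(- \frac{1}{3781}\right) = - 12 \left(-2951 + \left(-3 + 3600\right)\right) \left(- \frac{1}{3781}\right) = - 12 \left(-2951 + 3597\right) \left(- \frac{1}{3781}\right) = - 12 \cdot 646 \left(- \frac{1}{3781}\right) = \left(-12\right) \left(- \frac{34}{199}\right) = \frac{408}{199}$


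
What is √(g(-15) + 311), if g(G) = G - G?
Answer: √311 ≈ 17.635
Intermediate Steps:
g(G) = 0
√(g(-15) + 311) = √(0 + 311) = √311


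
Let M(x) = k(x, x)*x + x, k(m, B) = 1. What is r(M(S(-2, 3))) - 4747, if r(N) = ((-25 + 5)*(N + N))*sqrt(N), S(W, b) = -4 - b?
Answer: -4747 + 560*I*sqrt(14) ≈ -4747.0 + 2095.3*I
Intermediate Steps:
M(x) = 2*x (M(x) = 1*x + x = x + x = 2*x)
r(N) = -40*N**(3/2) (r(N) = (-40*N)*sqrt(N) = -40*N**(3/2))
r(M(S(-2, 3))) - 4747 = -40*2*sqrt(2)*(-4 - 1*3)**(3/2) - 4747 = -40*2*sqrt(2)*(-4 - 3)**(3/2) - 4747 = -40*(-14*I*sqrt(14)) - 4747 = -(-560)*I*sqrt(14) - 4747 = 560*I*sqrt(14) - 4747 = -4747 + 560*I*sqrt(14)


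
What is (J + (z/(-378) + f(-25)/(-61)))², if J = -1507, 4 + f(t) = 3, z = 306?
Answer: 3730626579289/1640961 ≈ 2.2734e+6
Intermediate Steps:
f(t) = -1 (f(t) = -4 + 3 = -1)
(J + (z/(-378) + f(-25)/(-61)))² = (-1507 + (306/(-378) - 1/(-61)))² = (-1507 + (306*(-1/378) - 1*(-1/61)))² = (-1507 + (-17/21 + 1/61))² = (-1507 - 1016/1281)² = (-1931483/1281)² = 3730626579289/1640961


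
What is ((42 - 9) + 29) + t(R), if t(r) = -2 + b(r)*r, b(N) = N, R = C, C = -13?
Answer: 229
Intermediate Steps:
R = -13
t(r) = -2 + r² (t(r) = -2 + r*r = -2 + r²)
((42 - 9) + 29) + t(R) = ((42 - 9) + 29) + (-2 + (-13)²) = (33 + 29) + (-2 + 169) = 62 + 167 = 229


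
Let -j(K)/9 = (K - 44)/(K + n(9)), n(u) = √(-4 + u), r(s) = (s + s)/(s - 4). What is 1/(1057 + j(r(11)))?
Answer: 309251/393359579 + 18018*√5/393359579 ≈ 0.00088860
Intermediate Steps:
r(s) = 2*s/(-4 + s) (r(s) = (2*s)/(-4 + s) = 2*s/(-4 + s))
j(K) = -9*(-44 + K)/(K + √5) (j(K) = -9*(K - 44)/(K + √(-4 + 9)) = -9*(-44 + K)/(K + √5))
1/(1057 + j(r(11))) = 1/(1057 + 9*(44 - 2*11/(-4 + 11))/(2*11/(-4 + 11) + √5)) = 1/(1057 + 9*(44 - 2*11/7)/(2*11/7 + √5)) = 1/(1057 + 9*(44 - 2*11/7)/(2*11*(⅐) + √5)) = 1/(1057 + 9*(44 - 1*22/7)/(22/7 + √5)) = 1/(1057 + 9*(44 - 22/7)/(22/7 + √5)) = 1/(1057 + 9*(286/7)/(22/7 + √5)) = 1/(1057 + 2574/(7*(22/7 + √5)))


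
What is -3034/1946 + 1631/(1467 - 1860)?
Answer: -2183144/382389 ≈ -5.7092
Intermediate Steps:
-3034/1946 + 1631/(1467 - 1860) = -3034*1/1946 + 1631/(-393) = -1517/973 + 1631*(-1/393) = -1517/973 - 1631/393 = -2183144/382389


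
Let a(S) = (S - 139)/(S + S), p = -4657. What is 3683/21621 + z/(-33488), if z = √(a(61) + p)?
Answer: 3683/21621 - I*√4332769/1021384 ≈ 0.17034 - 0.0020379*I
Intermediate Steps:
a(S) = (-139 + S)/(2*S) (a(S) = (-139 + S)/((2*S)) = (-139 + S)*(1/(2*S)) = (-139 + S)/(2*S))
z = 2*I*√4332769/61 (z = √((½)*(-139 + 61)/61 - 4657) = √((½)*(1/61)*(-78) - 4657) = √(-39/61 - 4657) = √(-284116/61) = 2*I*√4332769/61 ≈ 68.247*I)
3683/21621 + z/(-33488) = 3683/21621 + (2*I*√4332769/61)/(-33488) = 3683*(1/21621) + (2*I*√4332769/61)*(-1/33488) = 3683/21621 - I*√4332769/1021384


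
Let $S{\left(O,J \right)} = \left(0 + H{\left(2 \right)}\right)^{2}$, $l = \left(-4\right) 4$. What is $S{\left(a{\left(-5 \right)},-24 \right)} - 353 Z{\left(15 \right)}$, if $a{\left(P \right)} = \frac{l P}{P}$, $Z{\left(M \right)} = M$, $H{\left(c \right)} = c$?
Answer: $-5291$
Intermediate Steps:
$l = -16$
$a{\left(P \right)} = -16$ ($a{\left(P \right)} = \frac{\left(-16\right) P}{P} = -16$)
$S{\left(O,J \right)} = 4$ ($S{\left(O,J \right)} = \left(0 + 2\right)^{2} = 2^{2} = 4$)
$S{\left(a{\left(-5 \right)},-24 \right)} - 353 Z{\left(15 \right)} = 4 - 5295 = -5291$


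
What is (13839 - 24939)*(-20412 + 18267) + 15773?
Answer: 23825273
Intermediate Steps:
(13839 - 24939)*(-20412 + 18267) + 15773 = -11100*(-2145) + 15773 = 23809500 + 15773 = 23825273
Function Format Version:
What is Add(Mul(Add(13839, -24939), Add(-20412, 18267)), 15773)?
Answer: 23825273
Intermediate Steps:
Add(Mul(Add(13839, -24939), Add(-20412, 18267)), 15773) = Add(Mul(-11100, -2145), 15773) = Add(23809500, 15773) = 23825273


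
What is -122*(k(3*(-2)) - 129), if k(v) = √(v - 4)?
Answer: 15738 - 122*I*√10 ≈ 15738.0 - 385.8*I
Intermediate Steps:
k(v) = √(-4 + v)
-122*(k(3*(-2)) - 129) = -122*(√(-4 + 3*(-2)) - 129) = -122*(√(-4 - 6) - 129) = -122*(√(-10) - 129) = -122*(I*√10 - 129) = -122*(-129 + I*√10) = 15738 - 122*I*√10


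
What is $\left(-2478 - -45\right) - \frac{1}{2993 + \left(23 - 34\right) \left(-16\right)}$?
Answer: $- \frac{7710178}{3169} \approx -2433.0$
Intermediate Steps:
$\left(-2478 - -45\right) - \frac{1}{2993 + \left(23 - 34\right) \left(-16\right)} = \left(-2478 + 45\right) - \frac{1}{2993 - -176} = -2433 - \frac{1}{2993 + 176} = -2433 - \frac{1}{3169} = - \frac{7710178}{3169}$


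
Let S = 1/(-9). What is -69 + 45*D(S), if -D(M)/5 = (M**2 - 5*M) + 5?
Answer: -11896/9 ≈ -1321.8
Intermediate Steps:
S = -1/9 ≈ -0.11111
D(M) = -25 - 5*M**2 + 25*M (D(M) = -5*((M**2 - 5*M) + 5) = -5*(5 + M**2 - 5*M) = -25 - 5*M**2 + 25*M)
-69 + 45*D(S) = -69 + 45*(-25 - 5*(-1/9)**2 + 25*(-1/9)) = -69 + 45*(-25 - 5*1/81 - 25/9) = -69 + 45*(-25 - 5/81 - 25/9) = -69 + 45*(-2255/81) = -69 - 11275/9 = -11896/9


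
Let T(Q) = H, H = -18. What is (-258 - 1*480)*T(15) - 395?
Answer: 12889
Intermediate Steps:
T(Q) = -18
(-258 - 1*480)*T(15) - 395 = (-258 - 1*480)*(-18) - 395 = (-258 - 480)*(-18) - 395 = -738*(-18) - 395 = 13284 - 395 = 12889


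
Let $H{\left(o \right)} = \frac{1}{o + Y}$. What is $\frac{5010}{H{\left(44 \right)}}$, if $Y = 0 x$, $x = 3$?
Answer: $220440$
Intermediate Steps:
$Y = 0$ ($Y = 0 \cdot 3 = 0$)
$H{\left(o \right)} = \frac{1}{o}$ ($H{\left(o \right)} = \frac{1}{o + 0} = \frac{1}{o}$)
$\frac{5010}{H{\left(44 \right)}} = \frac{5010}{\frac{1}{44}} = 5010 \frac{1}{\frac{1}{44}} = 5010 \cdot 44 = 220440$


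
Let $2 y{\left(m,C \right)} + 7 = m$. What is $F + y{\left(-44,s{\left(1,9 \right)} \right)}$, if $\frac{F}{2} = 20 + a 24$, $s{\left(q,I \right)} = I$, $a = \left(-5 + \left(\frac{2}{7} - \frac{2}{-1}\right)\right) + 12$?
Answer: $\frac{6443}{14} \approx 460.21$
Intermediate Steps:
$a = \frac{65}{7}$ ($a = \left(-5 + \left(2 \cdot \frac{1}{7} - -2\right)\right) + 12 = \left(-5 + \left(\frac{2}{7} + 2\right)\right) + 12 = \left(-5 + \frac{16}{7}\right) + 12 = - \frac{19}{7} + 12 = \frac{65}{7} \approx 9.2857$)
$y{\left(m,C \right)} = - \frac{7}{2} + \frac{m}{2}$
$F = \frac{3400}{7}$ ($F = 2 \left(20 + \frac{65}{7} \cdot 24\right) = 2 \left(20 + \frac{1560}{7}\right) = 2 \cdot \frac{1700}{7} = \frac{3400}{7} \approx 485.71$)
$F + y{\left(-44,s{\left(1,9 \right)} \right)} = \frac{3400}{7} + \left(- \frac{7}{2} + \frac{1}{2} \left(-44\right)\right) = \frac{3400}{7} - \frac{51}{2} = \frac{6443}{14}$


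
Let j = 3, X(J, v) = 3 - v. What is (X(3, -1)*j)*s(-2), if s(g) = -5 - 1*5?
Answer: -120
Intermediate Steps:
s(g) = -10 (s(g) = -5 - 5 = -10)
(X(3, -1)*j)*s(-2) = ((3 - 1*(-1))*3)*(-10) = ((3 + 1)*3)*(-10) = (4*3)*(-10) = 12*(-10) = -120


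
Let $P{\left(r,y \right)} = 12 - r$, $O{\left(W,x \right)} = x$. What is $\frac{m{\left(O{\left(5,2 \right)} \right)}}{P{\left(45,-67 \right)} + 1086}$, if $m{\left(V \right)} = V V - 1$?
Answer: $\frac{1}{351} \approx 0.002849$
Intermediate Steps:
$m{\left(V \right)} = -1 + V^{2}$ ($m{\left(V \right)} = V^{2} - 1 = -1 + V^{2}$)
$\frac{m{\left(O{\left(5,2 \right)} \right)}}{P{\left(45,-67 \right)} + 1086} = \frac{-1 + 2^{2}}{\left(12 - 45\right) + 1086} = \frac{-1 + 4}{\left(12 - 45\right) + 1086} = \frac{3}{-33 + 1086} = \frac{3}{1053} = 3 \cdot \frac{1}{1053} = \frac{1}{351}$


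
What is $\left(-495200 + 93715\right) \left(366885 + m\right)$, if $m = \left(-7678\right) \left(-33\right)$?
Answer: $-249024684615$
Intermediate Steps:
$m = 253374$
$\left(-495200 + 93715\right) \left(366885 + m\right) = \left(-495200 + 93715\right) \left(366885 + 253374\right) = \left(-401485\right) 620259 = -249024684615$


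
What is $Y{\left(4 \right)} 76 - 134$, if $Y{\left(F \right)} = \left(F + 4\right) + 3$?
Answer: $702$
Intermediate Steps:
$Y{\left(F \right)} = 7 + F$ ($Y{\left(F \right)} = \left(4 + F\right) + 3 = 7 + F$)
$Y{\left(4 \right)} 76 - 134 = \left(7 + 4\right) 76 - 134 = 11 \cdot 76 - 134 = 836 - 134 = 702$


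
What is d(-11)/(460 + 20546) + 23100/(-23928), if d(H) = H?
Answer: -10114621/10471491 ≈ -0.96592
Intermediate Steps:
d(-11)/(460 + 20546) + 23100/(-23928) = -11/(460 + 20546) + 23100/(-23928) = -11/21006 + 23100*(-1/23928) = -11*1/21006 - 1925/1994 = -11/21006 - 1925/1994 = -10114621/10471491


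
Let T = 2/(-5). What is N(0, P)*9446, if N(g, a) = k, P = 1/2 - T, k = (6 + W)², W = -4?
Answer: 37784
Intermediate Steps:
T = -⅖ (T = 2*(-⅕) = -⅖ ≈ -0.40000)
k = 4 (k = (6 - 4)² = 2² = 4)
P = 9/10 (P = 1/2 - 1*(-⅖) = ½ + ⅖ = 9/10 ≈ 0.90000)
N(g, a) = 4
N(0, P)*9446 = 4*9446 = 37784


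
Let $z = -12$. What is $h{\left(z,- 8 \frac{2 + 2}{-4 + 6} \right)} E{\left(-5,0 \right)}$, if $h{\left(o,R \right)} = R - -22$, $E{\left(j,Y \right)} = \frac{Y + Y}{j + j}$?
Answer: $0$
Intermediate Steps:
$E{\left(j,Y \right)} = \frac{Y}{j}$ ($E{\left(j,Y \right)} = \frac{2 Y}{2 j} = 2 Y \frac{1}{2 j} = \frac{Y}{j}$)
$h{\left(o,R \right)} = 22 + R$ ($h{\left(o,R \right)} = R + 22 = 22 + R$)
$h{\left(z,- 8 \frac{2 + 2}{-4 + 6} \right)} E{\left(-5,0 \right)} = \left(22 - 8 \frac{2 + 2}{-4 + 6}\right) \frac{0}{-5} = \left(22 - 8 \cdot \frac{4}{2}\right) 0 \left(- \frac{1}{5}\right) = \left(22 - 8 \cdot 4 \cdot \frac{1}{2}\right) 0 = \left(22 - 16\right) 0 = 6 \cdot 0 = 0$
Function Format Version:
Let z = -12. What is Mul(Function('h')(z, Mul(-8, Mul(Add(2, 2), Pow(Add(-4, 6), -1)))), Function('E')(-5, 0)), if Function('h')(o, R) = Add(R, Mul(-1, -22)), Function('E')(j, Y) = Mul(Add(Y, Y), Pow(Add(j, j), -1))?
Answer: 0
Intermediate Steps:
Function('E')(j, Y) = Mul(Y, Pow(j, -1)) (Function('E')(j, Y) = Mul(Mul(2, Y), Pow(Mul(2, j), -1)) = Mul(Mul(2, Y), Mul(Rational(1, 2), Pow(j, -1))) = Mul(Y, Pow(j, -1)))
Function('h')(o, R) = Add(22, R) (Function('h')(o, R) = Add(R, 22) = Add(22, R))
Mul(Function('h')(z, Mul(-8, Mul(Add(2, 2), Pow(Add(-4, 6), -1)))), Function('E')(-5, 0)) = Mul(Add(22, Mul(-8, Mul(Add(2, 2), Pow(Add(-4, 6), -1)))), Mul(0, Pow(-5, -1))) = Mul(Add(22, Mul(-8, Mul(4, Pow(2, -1)))), Mul(0, Rational(-1, 5))) = Mul(Add(22, Mul(-8, Mul(4, Rational(1, 2)))), 0) = Mul(Add(22, Mul(-8, 2)), 0) = Mul(Add(22, -16), 0) = Mul(6, 0) = 0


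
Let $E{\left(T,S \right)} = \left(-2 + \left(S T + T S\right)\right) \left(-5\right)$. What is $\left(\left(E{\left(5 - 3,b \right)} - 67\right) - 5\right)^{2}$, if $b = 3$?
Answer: $14884$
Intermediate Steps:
$E{\left(T,S \right)} = 10 - 10 S T$ ($E{\left(T,S \right)} = \left(-2 + \left(S T + S T\right)\right) \left(-5\right) = \left(-2 + 2 S T\right) \left(-5\right) = 10 - 10 S T$)
$\left(\left(E{\left(5 - 3,b \right)} - 67\right) - 5\right)^{2} = \left(\left(\left(10 - 30 \left(5 - 3\right)\right) - 67\right) - 5\right)^{2} = \left(\left(\left(10 - 30 \cdot 2\right) - 67\right) - 5\right)^{2} = \left(\left(\left(10 - 60\right) - 67\right) - 5\right)^{2} = \left(\left(-50 - 67\right) - 5\right)^{2} = \left(-117 - 5\right)^{2} = \left(-122\right)^{2} = 14884$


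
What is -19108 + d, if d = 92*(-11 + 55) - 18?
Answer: -15078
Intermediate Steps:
d = 4030 (d = 92*44 - 18 = 4048 - 18 = 4030)
-19108 + d = -19108 + 4030 = -15078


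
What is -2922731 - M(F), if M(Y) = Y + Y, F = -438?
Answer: -2921855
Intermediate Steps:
M(Y) = 2*Y
-2922731 - M(F) = -2922731 - 2*(-438) = -2922731 - 1*(-876) = -2922731 + 876 = -2921855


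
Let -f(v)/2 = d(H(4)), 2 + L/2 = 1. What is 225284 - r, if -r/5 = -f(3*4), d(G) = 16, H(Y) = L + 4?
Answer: 225444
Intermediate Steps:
L = -2 (L = -4 + 2*1 = -4 + 2 = -2)
H(Y) = 2 (H(Y) = -2 + 4 = 2)
f(v) = -32 (f(v) = -2*16 = -32)
r = -160 (r = -(-5)*(-32) = -5*32 = -160)
225284 - r = 225284 - 1*(-160) = 225284 + 160 = 225444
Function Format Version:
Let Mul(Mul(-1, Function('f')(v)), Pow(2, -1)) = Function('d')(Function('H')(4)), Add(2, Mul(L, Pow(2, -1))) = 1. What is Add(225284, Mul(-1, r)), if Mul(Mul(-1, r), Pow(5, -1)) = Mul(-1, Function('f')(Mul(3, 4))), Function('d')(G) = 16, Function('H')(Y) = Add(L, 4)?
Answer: 225444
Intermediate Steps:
L = -2 (L = Add(-4, Mul(2, 1)) = Add(-4, 2) = -2)
Function('H')(Y) = 2 (Function('H')(Y) = Add(-2, 4) = 2)
Function('f')(v) = -32 (Function('f')(v) = Mul(-2, 16) = -32)
r = -160 (r = Mul(-5, Mul(-1, -32)) = Mul(-5, 32) = -160)
Add(225284, Mul(-1, r)) = Add(225284, Mul(-1, -160)) = Add(225284, 160) = 225444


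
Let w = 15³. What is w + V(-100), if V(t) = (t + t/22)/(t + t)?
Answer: 148523/44 ≈ 3375.5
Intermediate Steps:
V(t) = 23/44 (V(t) = (t + t*(1/22))/((2*t)) = (t + t/22)*(1/(2*t)) = (23*t/22)*(1/(2*t)) = 23/44)
w = 3375
w + V(-100) = 3375 + 23/44 = 148523/44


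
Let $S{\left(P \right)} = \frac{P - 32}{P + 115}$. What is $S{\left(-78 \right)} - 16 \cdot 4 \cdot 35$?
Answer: $- \frac{82990}{37} \approx -2243.0$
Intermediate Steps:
$S{\left(P \right)} = \frac{-32 + P}{115 + P}$
$S{\left(-78 \right)} - 16 \cdot 4 \cdot 35 = \frac{-32 - 78}{115 - 78} - 16 \cdot 4 \cdot 35 = \frac{1}{37} \left(-110\right) - 64 \cdot 35 = \frac{1}{37} \left(-110\right) - 2240 = - \frac{110}{37} - 2240 = - \frac{82990}{37}$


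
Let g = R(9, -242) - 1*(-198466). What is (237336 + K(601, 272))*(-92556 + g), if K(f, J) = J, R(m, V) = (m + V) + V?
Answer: 25052199480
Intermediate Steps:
R(m, V) = m + 2*V (R(m, V) = (V + m) + V = m + 2*V)
g = 197991 (g = (9 + 2*(-242)) - 1*(-198466) = (9 - 484) + 198466 = -475 + 198466 = 197991)
(237336 + K(601, 272))*(-92556 + g) = (237336 + 272)*(-92556 + 197991) = 237608*105435 = 25052199480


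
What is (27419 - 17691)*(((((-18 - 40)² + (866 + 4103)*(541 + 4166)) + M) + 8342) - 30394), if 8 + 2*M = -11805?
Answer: 227289744128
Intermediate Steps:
M = -11813/2 (M = -4 + (½)*(-11805) = -4 - 11805/2 = -11813/2 ≈ -5906.5)
(27419 - 17691)*(((((-18 - 40)² + (866 + 4103)*(541 + 4166)) + M) + 8342) - 30394) = (27419 - 17691)*(((((-18 - 40)² + (866 + 4103)*(541 + 4166)) - 11813/2) + 8342) - 30394) = 9728*(((((-58)² + 4969*4707) - 11813/2) + 8342) - 30394) = 9728*((((3364 + 23389083) - 11813/2) + 8342) - 30394) = 9728*(((23392447 - 11813/2) + 8342) - 30394) = 9728*((46773081/2 + 8342) - 30394) = 9728*(46789765/2 - 30394) = 9728*(46728977/2) = 227289744128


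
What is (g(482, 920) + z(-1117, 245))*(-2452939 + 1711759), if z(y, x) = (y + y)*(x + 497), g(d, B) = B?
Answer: 1227918835440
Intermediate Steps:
z(y, x) = 2*y*(497 + x) (z(y, x) = (2*y)*(497 + x) = 2*y*(497 + x))
(g(482, 920) + z(-1117, 245))*(-2452939 + 1711759) = (920 + 2*(-1117)*(497 + 245))*(-2452939 + 1711759) = (920 + 2*(-1117)*742)*(-741180) = (920 - 1657628)*(-741180) = -1656708*(-741180) = 1227918835440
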